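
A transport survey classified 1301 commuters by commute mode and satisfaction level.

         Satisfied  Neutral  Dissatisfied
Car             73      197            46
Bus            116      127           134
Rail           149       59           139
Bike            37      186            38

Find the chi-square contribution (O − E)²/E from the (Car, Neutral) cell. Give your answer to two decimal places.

Row total (Car) = 316; column total (Neutral) = 569; N = 1301.
Expected count E = 316 × 569 / 1301 = 138.2045.
Contribution = (O − E)²/E = (197 − 138.2045)² / 138.2045 = 25.01.

25.01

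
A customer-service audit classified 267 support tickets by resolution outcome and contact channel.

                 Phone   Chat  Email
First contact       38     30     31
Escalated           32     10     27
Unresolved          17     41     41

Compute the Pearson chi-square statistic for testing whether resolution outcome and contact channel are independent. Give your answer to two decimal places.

Row totals: 99, 69, 99. Column totals: 87, 81, 99. Grand total N = 267.
Expected counts (row total × column total / N):
  First contact, Phone: 99×87/267 = 32.258
  First contact, Chat: 99×81/267 = 30.034
  First contact, Email: 99×99/267 = 36.708
  Escalated, Phone: 69×87/267 = 22.483
  Escalated, Chat: 69×81/267 = 20.933
  Escalated, Email: 69×99/267 = 25.584
  Unresolved, Phone: 99×87/267 = 32.258
  Unresolved, Chat: 99×81/267 = 30.034
  Unresolved, Email: 99×99/267 = 36.708
Contributions (O − E)²/E:
  (38 − 32.258)²/32.258 = 1.0221
  (30 − 30.034)²/30.034 = 0.0000
  (31 − 36.708)²/36.708 = 0.8876
  (32 − 22.483)²/22.483 = 4.0285
  (10 − 20.933)²/20.933 = 5.7101
  (27 − 25.584)²/25.584 = 0.0784
  (17 − 32.258)²/32.258 = 7.2170
  (41 − 30.034)²/30.034 = 4.0039
  (41 − 36.708)²/36.708 = 0.5018
χ² = 1.0221 + 0.0000 + 0.8876 + 4.0285 + 5.7101 + 0.0784 + 7.2170 + 4.0039 + 0.5018 = 23.45

23.45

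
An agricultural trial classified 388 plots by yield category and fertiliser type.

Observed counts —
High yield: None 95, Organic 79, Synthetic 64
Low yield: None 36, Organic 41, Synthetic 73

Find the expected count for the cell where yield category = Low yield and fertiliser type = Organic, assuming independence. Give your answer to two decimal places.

46.39

Row total (Low yield) = 150; column total (Organic) = 120; grand total N = 388.
Expected count = (row total × column total) / N = 150 × 120 / 388 = 46.39.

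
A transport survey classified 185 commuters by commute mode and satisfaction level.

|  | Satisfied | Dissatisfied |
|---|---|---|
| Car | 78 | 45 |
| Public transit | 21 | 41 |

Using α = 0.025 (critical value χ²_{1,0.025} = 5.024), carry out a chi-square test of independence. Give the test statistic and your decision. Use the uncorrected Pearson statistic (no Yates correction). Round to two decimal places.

Row totals: 123, 62. Column totals: 99, 86. Grand total N = 185.
Expected counts (row total × column total / N):
  Car, Satisfied: 123×99/185 = 65.822
  Car, Dissatisfied: 123×86/185 = 57.178
  Public transit, Satisfied: 62×99/185 = 33.178
  Public transit, Dissatisfied: 62×86/185 = 28.822
Contributions (O − E)²/E:
  (78 − 65.822)²/65.822 = 2.2531
  (45 − 57.178)²/57.178 = 2.5937
  (21 − 33.178)²/33.178 = 4.4699
  (41 − 28.822)²/28.822 = 5.1455
χ² = 2.2531 + 2.5937 + 4.4699 + 5.1455 = 14.46
df = (2−1)(2−1) = 1. Since 14.46 > 5.024, reject the null hypothesis of independence at α = 0.025.

14.46; reject H₀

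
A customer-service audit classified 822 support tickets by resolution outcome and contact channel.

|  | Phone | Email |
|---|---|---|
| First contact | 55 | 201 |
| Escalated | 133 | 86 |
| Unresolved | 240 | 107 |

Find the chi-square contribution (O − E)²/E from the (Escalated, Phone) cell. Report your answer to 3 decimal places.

Row total (Escalated) = 219; column total (Phone) = 428; N = 822.
Expected count E = 219 × 428 / 822 = 114.0292.
Contribution = (O − E)²/E = (133 − 114.0292)² / 114.0292 = 3.156.

3.156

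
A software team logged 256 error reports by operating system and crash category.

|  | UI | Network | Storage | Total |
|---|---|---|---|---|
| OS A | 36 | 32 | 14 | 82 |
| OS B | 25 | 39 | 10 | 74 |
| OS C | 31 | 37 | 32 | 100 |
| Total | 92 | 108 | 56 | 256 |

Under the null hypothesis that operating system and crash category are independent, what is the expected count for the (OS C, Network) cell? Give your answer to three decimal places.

Row total (OS C) = 100; column total (Network) = 108; grand total N = 256.
Expected count = (row total × column total) / N = 100 × 108 / 256 = 42.188.

42.188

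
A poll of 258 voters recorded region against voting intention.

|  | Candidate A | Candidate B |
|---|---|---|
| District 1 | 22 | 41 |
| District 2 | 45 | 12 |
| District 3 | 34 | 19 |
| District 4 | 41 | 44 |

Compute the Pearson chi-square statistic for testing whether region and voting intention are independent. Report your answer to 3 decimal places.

26.839

Row totals: 63, 57, 53, 85. Column totals: 142, 116. Grand total N = 258.
Expected counts (row total × column total / N):
  District 1, Candidate A: 63×142/258 = 34.6744
  District 1, Candidate B: 63×116/258 = 28.3256
  District 2, Candidate A: 57×142/258 = 31.3721
  District 2, Candidate B: 57×116/258 = 25.6279
  District 3, Candidate A: 53×142/258 = 29.1705
  District 3, Candidate B: 53×116/258 = 23.8295
  District 4, Candidate A: 85×142/258 = 46.7829
  District 4, Candidate B: 85×116/258 = 38.2171
Contributions (O − E)²/E:
  (22 − 34.6744)²/34.6744 = 4.6328
  (41 − 28.3256)²/28.3256 = 5.6712
  (45 − 31.3721)²/31.3721 = 5.9199
  (12 − 25.6279)²/25.6279 = 7.2468
  (34 − 29.1705)²/29.1705 = 0.7996
  (19 − 23.8295)²/23.8295 = 0.9788
  (41 − 46.7829)²/46.7829 = 0.7148
  (44 − 38.2171)²/38.2171 = 0.8751
χ² = 4.6328 + 5.6712 + 5.9199 + 7.2468 + 0.7996 + 0.9788 + 0.7148 + 0.8751 = 26.839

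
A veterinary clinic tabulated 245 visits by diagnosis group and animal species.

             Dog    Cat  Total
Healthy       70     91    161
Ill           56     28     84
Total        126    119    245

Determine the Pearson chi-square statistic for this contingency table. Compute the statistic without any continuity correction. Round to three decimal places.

11.882

Grand total N = 245.
Expected counts (row total × column total / N):
  Healthy, Dog: 161×126/245 = 82.8000
  Healthy, Cat: 161×119/245 = 78.2000
  Ill, Dog: 84×126/245 = 43.2000
  Ill, Cat: 84×119/245 = 40.8000
Contributions (O − E)²/E:
  (70 − 82.8000)²/82.8000 = 1.9787
  (91 − 78.2000)²/78.2000 = 2.0951
  (56 − 43.2000)²/43.2000 = 3.7926
  (28 − 40.8000)²/40.8000 = 4.0157
χ² = 1.9787 + 2.0951 + 3.7926 + 4.0157 = 11.882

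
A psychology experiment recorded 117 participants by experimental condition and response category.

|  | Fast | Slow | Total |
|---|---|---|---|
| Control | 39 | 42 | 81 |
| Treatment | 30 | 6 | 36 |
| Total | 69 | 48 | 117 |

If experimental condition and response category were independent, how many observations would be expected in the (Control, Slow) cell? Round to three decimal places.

33.231

Row total (Control) = 81; column total (Slow) = 48; grand total N = 117.
Expected count = (row total × column total) / N = 81 × 48 / 117 = 33.231.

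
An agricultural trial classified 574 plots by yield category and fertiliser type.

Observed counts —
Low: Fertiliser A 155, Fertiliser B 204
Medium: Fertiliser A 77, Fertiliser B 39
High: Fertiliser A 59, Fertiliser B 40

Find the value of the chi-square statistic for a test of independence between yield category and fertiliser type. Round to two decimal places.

22.68

Row totals: 359, 116, 99. Column totals: 291, 283. Grand total N = 574.
Expected counts (row total × column total / N):
  Low, Fertiliser A: 359×291/574 = 182.002
  Low, Fertiliser B: 359×283/574 = 176.998
  Medium, Fertiliser A: 116×291/574 = 58.808
  Medium, Fertiliser B: 116×283/574 = 57.192
  High, Fertiliser A: 99×291/574 = 50.190
  High, Fertiliser B: 99×283/574 = 48.810
Contributions (O − E)²/E:
  (155 − 182.002)²/182.002 = 4.0060
  (204 − 176.998)²/176.998 = 4.1193
  (77 − 58.808)²/58.808 = 5.6276
  (39 − 57.192)²/57.192 = 5.7866
  (59 − 50.190)²/50.190 = 1.5464
  (40 − 48.810)²/48.810 = 1.5902
χ² = 4.0060 + 4.1193 + 5.6276 + 5.7866 + 1.5464 + 1.5902 = 22.68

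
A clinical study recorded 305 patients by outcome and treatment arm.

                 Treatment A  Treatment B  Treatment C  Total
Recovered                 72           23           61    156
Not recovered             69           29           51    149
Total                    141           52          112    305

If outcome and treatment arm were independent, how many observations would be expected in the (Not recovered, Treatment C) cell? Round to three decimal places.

54.715

Row total (Not recovered) = 149; column total (Treatment C) = 112; grand total N = 305.
Expected count = (row total × column total) / N = 149 × 112 / 305 = 54.715.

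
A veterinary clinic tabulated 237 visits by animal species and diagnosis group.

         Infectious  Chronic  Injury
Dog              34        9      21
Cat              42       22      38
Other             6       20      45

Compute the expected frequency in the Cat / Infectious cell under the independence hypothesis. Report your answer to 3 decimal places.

Row total (Cat) = 102; column total (Infectious) = 82; grand total N = 237.
Expected count = (row total × column total) / N = 102 × 82 / 237 = 35.291.

35.291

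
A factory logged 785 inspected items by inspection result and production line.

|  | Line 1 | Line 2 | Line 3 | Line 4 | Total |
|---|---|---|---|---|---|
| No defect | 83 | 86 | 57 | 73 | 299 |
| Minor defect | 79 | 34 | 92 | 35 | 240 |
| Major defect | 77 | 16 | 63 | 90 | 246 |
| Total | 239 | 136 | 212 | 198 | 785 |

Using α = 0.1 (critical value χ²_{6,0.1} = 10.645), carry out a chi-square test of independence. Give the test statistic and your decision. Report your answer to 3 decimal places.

Grand total N = 785.
Expected counts (row total × column total / N):
  No defect, Line 1: 299×239/785 = 91.0331
  No defect, Line 2: 299×136/785 = 51.8013
  No defect, Line 3: 299×212/785 = 80.7490
  No defect, Line 4: 299×198/785 = 75.4166
  Minor defect, Line 1: 240×239/785 = 73.0701
  Minor defect, Line 2: 240×136/785 = 41.5796
  Minor defect, Line 3: 240×212/785 = 64.8153
  Minor defect, Line 4: 240×198/785 = 60.5350
  Major defect, Line 1: 246×239/785 = 74.8968
  Major defect, Line 2: 246×136/785 = 42.6191
  Major defect, Line 3: 246×212/785 = 66.4357
  Major defect, Line 4: 246×198/785 = 62.0484
Contributions (O − E)²/E:
  (83 − 91.0331)²/91.0331 = 0.7089
  (86 − 51.8013)²/51.8013 = 22.5776
  (57 − 80.7490)²/80.7490 = 6.9848
  (73 − 75.4166)²/75.4166 = 0.0774
  (79 − 73.0701)²/73.0701 = 0.4812
  (34 − 41.5796)²/41.5796 = 1.3817
  (92 − 64.8153)²/64.8153 = 11.4018
  (35 − 60.5350)²/60.5350 = 10.7712
  (77 − 74.8968)²/74.8968 = 0.0591
  (16 − 42.6191)²/42.6191 = 16.6258
  (63 − 66.4357)²/66.4357 = 0.1777
  (90 − 62.0484)²/62.0484 = 12.5917
χ² = 0.7089 + 22.5776 + 6.9848 + 0.0774 + 0.4812 + 1.3817 + 11.4018 + 10.7712 + 0.0591 + 16.6258 + 0.1777 + 12.5917 = 83.839
df = (3−1)(4−1) = 6. Since 83.839 > 10.645, reject the null hypothesis of independence at α = 0.1.

83.839; reject H₀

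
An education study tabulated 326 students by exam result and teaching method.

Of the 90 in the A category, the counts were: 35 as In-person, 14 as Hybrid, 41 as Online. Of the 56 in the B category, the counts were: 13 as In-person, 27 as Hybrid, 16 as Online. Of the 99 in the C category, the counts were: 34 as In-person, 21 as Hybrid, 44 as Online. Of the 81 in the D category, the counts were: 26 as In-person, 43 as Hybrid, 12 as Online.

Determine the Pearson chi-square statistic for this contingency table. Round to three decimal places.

Row totals: 90, 56, 99, 81. Column totals: 108, 105, 113. Grand total N = 326.
Expected counts (row total × column total / N):
  A, In-person: 90×108/326 = 29.81595
  A, Hybrid: 90×105/326 = 28.98773
  A, Online: 90×113/326 = 31.19632
  B, In-person: 56×108/326 = 18.55215
  B, Hybrid: 56×105/326 = 18.03681
  B, Online: 56×113/326 = 19.41104
  C, In-person: 99×108/326 = 32.79755
  C, Hybrid: 99×105/326 = 31.88650
  C, Online: 99×113/326 = 34.31595
  D, In-person: 81×108/326 = 26.83436
  D, Hybrid: 81×105/326 = 26.08896
  D, Online: 81×113/326 = 28.07669
Contributions (O − E)²/E:
  (35 − 29.81595)²/29.81595 = 0.9013
  (14 − 28.98773)²/28.98773 = 7.7492
  (41 − 31.19632)²/31.19632 = 3.0809
  (13 − 18.55215)²/18.55215 = 1.6616
  (27 − 18.03681)²/18.03681 = 4.4542
  (16 − 19.41104)²/19.41104 = 0.5994
  (34 − 32.79755)²/32.79755 = 0.0441
  (21 − 31.88650)²/31.88650 = 3.7168
  (44 − 34.31595)²/34.31595 = 2.7329
  (26 − 26.83436)²/26.83436 = 0.0259
  (43 − 26.08896)²/26.08896 = 10.9619
  (12 − 28.07669)²/28.07669 = 9.2055
χ² = 0.9013 + 7.7492 + 3.0809 + 1.6616 + 4.4542 + 0.5994 + 0.0441 + 3.7168 + 2.7329 + 0.0259 + 10.9619 + 9.2055 = 45.134

45.134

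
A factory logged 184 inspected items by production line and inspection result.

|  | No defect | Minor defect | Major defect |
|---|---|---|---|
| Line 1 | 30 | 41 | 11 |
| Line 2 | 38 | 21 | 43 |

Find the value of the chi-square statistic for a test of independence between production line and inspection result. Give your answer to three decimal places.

24.471

Row totals: 82, 102. Column totals: 68, 62, 54. Grand total N = 184.
Expected counts (row total × column total / N):
  Line 1, No defect: 82×68/184 = 30.3043
  Line 1, Minor defect: 82×62/184 = 27.6304
  Line 1, Major defect: 82×54/184 = 24.0652
  Line 2, No defect: 102×68/184 = 37.6957
  Line 2, Minor defect: 102×62/184 = 34.3696
  Line 2, Major defect: 102×54/184 = 29.9348
Contributions (O − E)²/E:
  (30 − 30.3043)²/30.3043 = 0.0031
  (41 − 27.6304)²/27.6304 = 6.4692
  (11 − 24.0652)²/24.0652 = 7.0932
  (38 − 37.6957)²/37.6957 = 0.0025
  (21 − 34.3696)²/34.3696 = 5.2007
  (43 − 29.9348)²/29.9348 = 5.7024
χ² = 0.0031 + 6.4692 + 7.0932 + 0.0025 + 5.2007 + 5.7024 = 24.471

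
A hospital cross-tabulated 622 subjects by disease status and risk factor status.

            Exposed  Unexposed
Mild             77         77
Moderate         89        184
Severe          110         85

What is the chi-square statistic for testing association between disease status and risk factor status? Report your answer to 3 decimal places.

Row totals: 154, 273, 195. Column totals: 276, 346. Grand total N = 622.
Expected counts (row total × column total / N):
  Mild, Exposed: 154×276/622 = 68.3344
  Mild, Unexposed: 154×346/622 = 85.6656
  Moderate, Exposed: 273×276/622 = 121.1383
  Moderate, Unexposed: 273×346/622 = 151.8617
  Severe, Exposed: 195×276/622 = 86.5273
  Severe, Unexposed: 195×346/622 = 108.4727
Contributions (O − E)²/E:
  (77 − 68.3344)²/68.3344 = 1.0989
  (77 − 85.6656)²/85.6656 = 0.8766
  (89 − 121.1383)²/121.1383 = 8.5264
  (184 − 151.8617)²/151.8617 = 6.8014
  (110 − 86.5273)²/86.5273 = 6.3676
  (85 − 108.4727)²/108.4727 = 5.0793
χ² = 1.0989 + 0.8766 + 8.5264 + 6.8014 + 6.3676 + 5.0793 = 28.750

28.750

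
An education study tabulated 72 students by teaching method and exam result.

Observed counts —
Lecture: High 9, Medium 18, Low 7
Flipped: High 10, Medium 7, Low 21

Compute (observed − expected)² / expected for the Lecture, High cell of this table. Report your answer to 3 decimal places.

Row total (Lecture) = 34; column total (High) = 19; N = 72.
Expected count E = 34 × 19 / 72 = 8.9722.
Contribution = (O − E)²/E = (9 − 8.9722)² / 8.9722 = 0.000.

0.000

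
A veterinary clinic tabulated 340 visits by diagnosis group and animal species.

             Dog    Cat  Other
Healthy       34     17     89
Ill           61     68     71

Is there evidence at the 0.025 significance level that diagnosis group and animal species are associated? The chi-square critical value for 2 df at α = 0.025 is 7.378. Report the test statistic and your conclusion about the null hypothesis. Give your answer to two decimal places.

Row totals: 140, 200. Column totals: 95, 85, 160. Grand total N = 340.
Expected counts (row total × column total / N):
  Healthy, Dog: 140×95/340 = 39.118
  Healthy, Cat: 140×85/340 = 35.000
  Healthy, Other: 140×160/340 = 65.882
  Ill, Dog: 200×95/340 = 55.882
  Ill, Cat: 200×85/340 = 50.000
  Ill, Other: 200×160/340 = 94.118
Contributions (O − E)²/E:
  (34 − 39.118)²/39.118 = 0.6696
  (17 − 35.000)²/35.000 = 9.2571
  (89 − 65.882)²/65.882 = 8.1121
  (61 − 55.882)²/55.882 = 0.4687
  (68 − 50.000)²/50.000 = 6.4800
  (71 − 94.118)²/94.118 = 5.6784
χ² = 0.6696 + 9.2571 + 8.1121 + 0.4687 + 6.4800 + 5.6784 = 30.67
df = (2−1)(3−1) = 2. Since 30.67 > 7.378, reject the null hypothesis of independence at α = 0.025.

30.67; reject H₀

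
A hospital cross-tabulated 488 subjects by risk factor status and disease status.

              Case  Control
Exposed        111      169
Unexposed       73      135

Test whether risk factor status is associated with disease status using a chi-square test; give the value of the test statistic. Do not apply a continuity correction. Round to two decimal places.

Row totals: 280, 208. Column totals: 184, 304. Grand total N = 488.
Expected counts (row total × column total / N):
  Exposed, Case: 280×184/488 = 105.574
  Exposed, Control: 280×304/488 = 174.426
  Unexposed, Case: 208×184/488 = 78.426
  Unexposed, Control: 208×304/488 = 129.574
Contributions (O − E)²/E:
  (111 − 105.574)²/105.574 = 0.2789
  (169 − 174.426)²/174.426 = 0.1688
  (73 − 78.426)²/78.426 = 0.3754
  (135 − 129.574)²/129.574 = 0.2272
χ² = 0.2789 + 0.1688 + 0.3754 + 0.2272 = 1.05

1.05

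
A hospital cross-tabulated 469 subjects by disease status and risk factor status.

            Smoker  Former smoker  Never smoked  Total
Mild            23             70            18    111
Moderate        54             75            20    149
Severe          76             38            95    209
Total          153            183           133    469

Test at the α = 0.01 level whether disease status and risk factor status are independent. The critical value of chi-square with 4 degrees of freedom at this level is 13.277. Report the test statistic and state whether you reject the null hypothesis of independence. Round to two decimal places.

Grand total N = 469.
Expected counts (row total × column total / N):
  Mild, Smoker: 111×153/469 = 36.211
  Mild, Former smoker: 111×183/469 = 43.311
  Mild, Never smoked: 111×133/469 = 31.478
  Moderate, Smoker: 149×153/469 = 48.608
  Moderate, Former smoker: 149×183/469 = 58.139
  Moderate, Never smoked: 149×133/469 = 42.254
  Severe, Smoker: 209×153/469 = 68.181
  Severe, Former smoker: 209×183/469 = 81.550
  Severe, Never smoked: 209×133/469 = 59.269
Contributions (O − E)²/E:
  (23 − 36.211)²/36.211 = 4.8198
  (70 − 43.311)²/43.311 = 16.4462
  (18 − 31.478)²/31.478 = 5.7709
  (54 − 48.608)²/48.608 = 0.5981
  (75 − 58.139)²/58.139 = 4.8899
  (20 − 42.254)²/42.254 = 11.7206
  (76 − 68.181)²/68.181 = 0.8967
  (38 − 81.550)²/81.550 = 23.2569
  (95 − 59.269)²/59.269 = 21.5408
χ² = 4.8198 + 16.4462 + 5.7709 + 0.5981 + 4.8899 + 11.7206 + 0.8967 + 23.2569 + 21.5408 = 89.94
df = (3−1)(3−1) = 4. Since 89.94 > 13.277, reject the null hypothesis of independence at α = 0.01.

89.94; reject H₀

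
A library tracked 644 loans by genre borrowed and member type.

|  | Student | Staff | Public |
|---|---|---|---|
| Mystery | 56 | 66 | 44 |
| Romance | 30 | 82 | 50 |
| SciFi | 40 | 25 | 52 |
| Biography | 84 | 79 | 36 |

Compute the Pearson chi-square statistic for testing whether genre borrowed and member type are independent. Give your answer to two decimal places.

49.27

Row totals: 166, 162, 117, 199. Column totals: 210, 252, 182. Grand total N = 644.
Expected counts (row total × column total / N):
  Mystery, Student: 166×210/644 = 54.130
  Mystery, Staff: 166×252/644 = 64.957
  Mystery, Public: 166×182/644 = 46.913
  Romance, Student: 162×210/644 = 52.826
  Romance, Staff: 162×252/644 = 63.391
  Romance, Public: 162×182/644 = 45.783
  SciFi, Student: 117×210/644 = 38.152
  SciFi, Staff: 117×252/644 = 45.783
  SciFi, Public: 117×182/644 = 33.065
  Biography, Student: 199×210/644 = 64.891
  Biography, Staff: 199×252/644 = 77.870
  Biography, Public: 199×182/644 = 56.239
Contributions (O − E)²/E:
  (56 − 54.130)²/54.130 = 0.0646
  (66 − 64.957)²/64.957 = 0.0167
  (44 − 46.913)²/46.913 = 0.1809
  (30 − 52.826)²/52.826 = 9.8631
  (82 − 63.391)²/63.391 = 5.4628
  (50 − 45.783)²/45.783 = 0.3884
  (40 − 38.152)²/38.152 = 0.0895
  (25 − 45.783)²/45.783 = 9.4344
  (52 − 33.065)²/33.065 = 10.8433
  (84 − 64.891)²/64.891 = 5.6272
  (79 − 77.870)²/77.870 = 0.0164
  (36 − 56.239)²/56.239 = 7.2835
χ² = 0.0646 + 0.0167 + 0.1809 + 9.8631 + 5.4628 + 0.3884 + 0.0895 + 9.4344 + 10.8433 + 5.6272 + 0.0164 + 7.2835 = 49.27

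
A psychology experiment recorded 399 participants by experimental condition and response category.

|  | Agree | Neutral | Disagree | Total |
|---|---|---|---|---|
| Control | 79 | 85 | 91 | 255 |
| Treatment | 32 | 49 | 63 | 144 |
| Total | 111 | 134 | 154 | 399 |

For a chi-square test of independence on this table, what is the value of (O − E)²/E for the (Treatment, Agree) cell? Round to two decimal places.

Row total (Treatment) = 144; column total (Agree) = 111; N = 399.
Expected count E = 144 × 111 / 399 = 40.060.
Contribution = (O − E)²/E = (32 − 40.060)² / 40.060 = 1.62.

1.62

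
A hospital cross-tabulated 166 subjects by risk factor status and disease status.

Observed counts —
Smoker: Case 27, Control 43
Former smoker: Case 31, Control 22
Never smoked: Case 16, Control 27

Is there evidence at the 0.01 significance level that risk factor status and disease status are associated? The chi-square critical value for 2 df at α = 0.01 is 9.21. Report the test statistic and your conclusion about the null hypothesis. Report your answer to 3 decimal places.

6.120; fail to reject H₀

Row totals: 70, 53, 43. Column totals: 74, 92. Grand total N = 166.
Expected counts (row total × column total / N):
  Smoker, Case: 70×74/166 = 31.2048
  Smoker, Control: 70×92/166 = 38.7952
  Former smoker, Case: 53×74/166 = 23.6265
  Former smoker, Control: 53×92/166 = 29.3735
  Never smoked, Case: 43×74/166 = 19.1687
  Never smoked, Control: 43×92/166 = 23.8313
Contributions (O − E)²/E:
  (27 − 31.2048)²/31.2048 = 0.5666
  (43 − 38.7952)²/38.7952 = 0.4557
  (31 − 23.6265)²/23.6265 = 2.3012
  (22 − 29.3735)²/29.3735 = 1.8509
  (16 − 19.1687)²/19.1687 = 0.5238
  (27 − 23.8313)²/23.8313 = 0.4213
χ² = 0.5666 + 0.4557 + 2.3012 + 1.8509 + 0.5238 + 0.4213 = 6.120
df = (3−1)(2−1) = 2. Since 6.120 < 9.21, fail to reject the null hypothesis of independence at α = 0.01.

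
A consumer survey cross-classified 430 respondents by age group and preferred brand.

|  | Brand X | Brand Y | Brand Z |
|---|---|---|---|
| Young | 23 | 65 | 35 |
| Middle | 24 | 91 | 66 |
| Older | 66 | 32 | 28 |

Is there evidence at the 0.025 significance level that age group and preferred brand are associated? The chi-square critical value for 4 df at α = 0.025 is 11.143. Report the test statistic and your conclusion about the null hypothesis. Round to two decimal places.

65.99; reject H₀

Row totals: 123, 181, 126. Column totals: 113, 188, 129. Grand total N = 430.
Expected counts (row total × column total / N):
  Young, Brand X: 123×113/430 = 32.323
  Young, Brand Y: 123×188/430 = 53.777
  Young, Brand Z: 123×129/430 = 36.900
  Middle, Brand X: 181×113/430 = 47.565
  Middle, Brand Y: 181×188/430 = 79.135
  Middle, Brand Z: 181×129/430 = 54.300
  Older, Brand X: 126×113/430 = 33.112
  Older, Brand Y: 126×188/430 = 55.088
  Older, Brand Z: 126×129/430 = 37.800
Contributions (O − E)²/E:
  (23 − 32.323)²/32.323 = 2.6891
  (65 − 53.777)²/53.777 = 2.3422
  (35 − 36.900)²/36.900 = 0.0978
  (24 − 47.565)²/47.565 = 11.6747
  (91 − 79.135)²/79.135 = 1.7790
  (66 − 54.300)²/54.300 = 2.5210
  (66 − 33.112)²/33.112 = 32.6655
  (32 − 55.088)²/55.088 = 9.6764
  (28 − 37.800)²/37.800 = 2.5407
χ² = 2.6891 + 2.3422 + 0.0978 + 11.6747 + 1.7790 + 2.5210 + 32.6655 + 9.6764 + 2.5407 = 65.99
df = (3−1)(3−1) = 4. Since 65.99 > 11.143, reject the null hypothesis of independence at α = 0.025.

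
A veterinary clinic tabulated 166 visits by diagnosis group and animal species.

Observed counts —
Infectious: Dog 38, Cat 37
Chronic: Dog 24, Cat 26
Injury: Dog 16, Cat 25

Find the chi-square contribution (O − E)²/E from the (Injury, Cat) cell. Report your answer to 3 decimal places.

Row total (Injury) = 41; column total (Cat) = 88; N = 166.
Expected count E = 41 × 88 / 166 = 21.7349.
Contribution = (O − E)²/E = (25 − 21.7349)² / 21.7349 = 0.490.

0.490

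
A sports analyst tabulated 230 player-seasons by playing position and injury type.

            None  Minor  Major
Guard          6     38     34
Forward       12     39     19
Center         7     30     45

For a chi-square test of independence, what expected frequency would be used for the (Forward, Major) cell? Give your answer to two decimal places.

Row total (Forward) = 70; column total (Major) = 98; grand total N = 230.
Expected count = (row total × column total) / N = 70 × 98 / 230 = 29.83.

29.83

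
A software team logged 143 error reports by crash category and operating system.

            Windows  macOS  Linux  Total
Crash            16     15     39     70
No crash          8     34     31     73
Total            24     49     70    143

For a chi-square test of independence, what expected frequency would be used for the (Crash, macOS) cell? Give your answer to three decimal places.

23.986

Row total (Crash) = 70; column total (macOS) = 49; grand total N = 143.
Expected count = (row total × column total) / N = 70 × 49 / 143 = 23.986.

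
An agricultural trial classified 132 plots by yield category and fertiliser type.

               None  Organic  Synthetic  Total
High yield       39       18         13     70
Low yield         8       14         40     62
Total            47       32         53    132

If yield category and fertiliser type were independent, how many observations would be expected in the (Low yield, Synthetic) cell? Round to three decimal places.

Row total (Low yield) = 62; column total (Synthetic) = 53; grand total N = 132.
Expected count = (row total × column total) / N = 62 × 53 / 132 = 24.894.

24.894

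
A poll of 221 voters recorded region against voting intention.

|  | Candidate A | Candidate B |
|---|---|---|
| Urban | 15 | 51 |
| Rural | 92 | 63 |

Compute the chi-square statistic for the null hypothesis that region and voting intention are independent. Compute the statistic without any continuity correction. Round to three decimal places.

24.865

Row totals: 66, 155. Column totals: 107, 114. Grand total N = 221.
Expected counts (row total × column total / N):
  Urban, Candidate A: 66×107/221 = 31.95475
  Urban, Candidate B: 66×114/221 = 34.04525
  Rural, Candidate A: 155×107/221 = 75.04525
  Rural, Candidate B: 155×114/221 = 79.95475
Contributions (O − E)²/E:
  (15 − 31.95475)²/31.95475 = 8.9960
  (51 − 34.04525)²/34.04525 = 8.4436
  (92 − 75.04525)²/75.04525 = 3.8305
  (63 − 79.95475)²/79.95475 = 3.5953
χ² = 8.9960 + 8.4436 + 3.8305 + 3.5953 = 24.865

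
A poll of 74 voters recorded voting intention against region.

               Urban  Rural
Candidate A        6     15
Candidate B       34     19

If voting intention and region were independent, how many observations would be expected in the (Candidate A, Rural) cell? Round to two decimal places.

9.65

Row total (Candidate A) = 21; column total (Rural) = 34; grand total N = 74.
Expected count = (row total × column total) / N = 21 × 34 / 74 = 9.65.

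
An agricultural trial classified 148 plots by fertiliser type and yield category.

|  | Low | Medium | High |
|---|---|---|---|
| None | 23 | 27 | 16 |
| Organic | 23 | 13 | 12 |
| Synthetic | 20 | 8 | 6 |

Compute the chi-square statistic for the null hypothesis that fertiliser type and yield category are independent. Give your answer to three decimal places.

Row totals: 66, 48, 34. Column totals: 66, 48, 34. Grand total N = 148.
Expected counts (row total × column total / N):
  None, Low: 66×66/148 = 29.4324
  None, Medium: 66×48/148 = 21.4054
  None, High: 66×34/148 = 15.1622
  Organic, Low: 48×66/148 = 21.4054
  Organic, Medium: 48×48/148 = 15.5676
  Organic, High: 48×34/148 = 11.0270
  Synthetic, Low: 34×66/148 = 15.1622
  Synthetic, Medium: 34×48/148 = 11.0270
  Synthetic, High: 34×34/148 = 7.8108
Contributions (O − E)²/E:
  (23 − 29.4324)²/29.4324 = 1.4058
  (27 − 21.4054)²/21.4054 = 1.4622
  (16 − 15.1622)²/15.1622 = 0.0463
  (23 − 21.4054)²/21.4054 = 0.1188
  (13 − 15.5676)²/15.5676 = 0.4235
  (12 − 11.0270)²/11.0270 = 0.0859
  (20 − 15.1622)²/15.1622 = 1.5436
  (8 − 11.0270)²/11.0270 = 0.8309
  (6 − 7.8108)²/7.8108 = 0.4198
χ² = 1.4058 + 1.4622 + 0.0463 + 0.1188 + 0.4235 + 0.0859 + 1.5436 + 0.8309 + 0.4198 = 6.337

6.337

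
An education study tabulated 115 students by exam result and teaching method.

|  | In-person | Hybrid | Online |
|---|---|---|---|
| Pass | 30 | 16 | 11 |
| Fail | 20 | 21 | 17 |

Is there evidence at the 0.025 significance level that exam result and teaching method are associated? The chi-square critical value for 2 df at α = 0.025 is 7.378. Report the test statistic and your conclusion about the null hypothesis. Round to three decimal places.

3.953; fail to reject H₀

Row totals: 57, 58. Column totals: 50, 37, 28. Grand total N = 115.
Expected counts (row total × column total / N):
  Pass, In-person: 57×50/115 = 24.7826
  Pass, Hybrid: 57×37/115 = 18.3391
  Pass, Online: 57×28/115 = 13.8783
  Fail, In-person: 58×50/115 = 25.2174
  Fail, Hybrid: 58×37/115 = 18.6609
  Fail, Online: 58×28/115 = 14.1217
Contributions (O − E)²/E:
  (30 − 24.7826)²/24.7826 = 1.0984
  (16 − 18.3391)²/18.3391 = 0.2983
  (11 − 13.8783)²/13.8783 = 0.5969
  (20 − 25.2174)²/25.2174 = 1.0795
  (21 − 18.6609)²/18.6609 = 0.2932
  (17 − 14.1217)²/14.1217 = 0.5867
χ² = 1.0984 + 0.2983 + 0.5969 + 1.0795 + 0.2932 + 0.5867 = 3.953
df = (2−1)(3−1) = 2. Since 3.953 < 7.378, fail to reject the null hypothesis of independence at α = 0.025.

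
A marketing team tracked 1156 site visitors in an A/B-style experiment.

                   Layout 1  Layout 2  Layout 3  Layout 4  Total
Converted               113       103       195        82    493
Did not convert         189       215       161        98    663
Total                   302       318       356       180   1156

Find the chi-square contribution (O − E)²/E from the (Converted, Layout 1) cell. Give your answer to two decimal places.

1.94

Row total (Converted) = 493; column total (Layout 1) = 302; N = 1156.
Expected count E = 493 × 302 / 1156 = 128.7941.
Contribution = (O − E)²/E = (113 − 128.7941)² / 128.7941 = 1.94.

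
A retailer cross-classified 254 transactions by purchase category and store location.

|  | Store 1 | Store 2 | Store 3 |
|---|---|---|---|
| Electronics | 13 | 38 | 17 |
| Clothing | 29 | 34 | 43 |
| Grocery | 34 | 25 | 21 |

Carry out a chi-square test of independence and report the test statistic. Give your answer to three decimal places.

19.048

Row totals: 68, 106, 80. Column totals: 76, 97, 81. Grand total N = 254.
Expected counts (row total × column total / N):
  Electronics, Store 1: 68×76/254 = 20.3465
  Electronics, Store 2: 68×97/254 = 25.9685
  Electronics, Store 3: 68×81/254 = 21.6850
  Clothing, Store 1: 106×76/254 = 31.7165
  Clothing, Store 2: 106×97/254 = 40.4803
  Clothing, Store 3: 106×81/254 = 33.8031
  Grocery, Store 1: 80×76/254 = 23.9370
  Grocery, Store 2: 80×97/254 = 30.5512
  Grocery, Store 3: 80×81/254 = 25.5118
Contributions (O − E)²/E:
  (13 − 20.3465)²/20.3465 = 2.6526
  (38 − 25.9685)²/25.9685 = 5.5743
  (17 − 21.6850)²/21.6850 = 1.0122
  (29 − 31.7165)²/31.7165 = 0.2327
  (34 − 40.4803)²/40.4803 = 1.0374
  (43 − 33.8031)²/33.8031 = 2.5022
  (34 − 23.9370)²/23.9370 = 4.2304
  (25 − 30.5512)²/30.5512 = 1.0087
  (21 − 25.5118)²/25.5118 = 0.7979
χ² = 2.6526 + 5.5743 + 1.0122 + 0.2327 + 1.0374 + 2.5022 + 4.2304 + 1.0087 + 0.7979 = 19.048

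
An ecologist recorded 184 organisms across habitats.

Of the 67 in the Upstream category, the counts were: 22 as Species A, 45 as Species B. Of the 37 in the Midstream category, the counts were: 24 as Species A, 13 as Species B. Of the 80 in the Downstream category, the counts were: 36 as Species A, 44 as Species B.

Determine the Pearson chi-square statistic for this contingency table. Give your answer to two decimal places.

9.91

Row totals: 67, 37, 80. Column totals: 82, 102. Grand total N = 184.
Expected counts (row total × column total / N):
  Upstream, Species A: 67×82/184 = 29.859
  Upstream, Species B: 67×102/184 = 37.141
  Midstream, Species A: 37×82/184 = 16.489
  Midstream, Species B: 37×102/184 = 20.511
  Downstream, Species A: 80×82/184 = 35.652
  Downstream, Species B: 80×102/184 = 44.348
Contributions (O − E)²/E:
  (22 − 29.859)²/29.859 = 2.0685
  (45 − 37.141)²/37.141 = 1.6630
  (24 − 16.489)²/16.489 = 3.4214
  (13 − 20.511)²/20.511 = 2.7505
  (36 − 35.652)²/35.652 = 0.0034
  (44 − 44.348)²/44.348 = 0.0027
χ² = 2.0685 + 1.6630 + 3.4214 + 2.7505 + 0.0034 + 0.0027 = 9.91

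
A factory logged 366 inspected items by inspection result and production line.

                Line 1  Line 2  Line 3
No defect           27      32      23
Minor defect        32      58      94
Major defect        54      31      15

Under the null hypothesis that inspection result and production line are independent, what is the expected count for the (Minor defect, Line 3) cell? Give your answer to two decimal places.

Row total (Minor defect) = 184; column total (Line 3) = 132; grand total N = 366.
Expected count = (row total × column total) / N = 184 × 132 / 366 = 66.36.

66.36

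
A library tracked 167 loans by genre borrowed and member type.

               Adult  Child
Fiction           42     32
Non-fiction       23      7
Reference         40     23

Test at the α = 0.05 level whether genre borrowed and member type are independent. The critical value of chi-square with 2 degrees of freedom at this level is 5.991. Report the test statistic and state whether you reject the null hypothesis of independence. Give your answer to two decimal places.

Row totals: 74, 30, 63. Column totals: 105, 62. Grand total N = 167.
Expected counts (row total × column total / N):
  Fiction, Adult: 74×105/167 = 46.527
  Fiction, Child: 74×62/167 = 27.473
  Non-fiction, Adult: 30×105/167 = 18.862
  Non-fiction, Child: 30×62/167 = 11.138
  Reference, Adult: 63×105/167 = 39.611
  Reference, Child: 63×62/167 = 23.389
Contributions (O − E)²/E:
  (42 − 46.527)²/46.527 = 0.4405
  (32 − 27.473)²/27.473 = 0.7460
  (23 − 18.862)²/18.862 = 0.9078
  (7 − 11.138)²/11.138 = 1.5374
  (40 − 39.611)²/39.611 = 0.0038
  (23 − 23.389)²/23.389 = 0.0065
χ² = 0.4405 + 0.7460 + 0.9078 + 1.5374 + 0.0038 + 0.0065 = 3.64
df = (3−1)(2−1) = 2. Since 3.64 < 5.991, fail to reject the null hypothesis of independence at α = 0.05.

3.64; fail to reject H₀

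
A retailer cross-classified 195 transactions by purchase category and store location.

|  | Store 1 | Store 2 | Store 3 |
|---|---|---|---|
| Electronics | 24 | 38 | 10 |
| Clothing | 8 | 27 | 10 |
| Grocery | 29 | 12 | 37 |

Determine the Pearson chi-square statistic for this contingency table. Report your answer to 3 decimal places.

38.476

Row totals: 72, 45, 78. Column totals: 61, 77, 57. Grand total N = 195.
Expected counts (row total × column total / N):
  Electronics, Store 1: 72×61/195 = 22.52308
  Electronics, Store 2: 72×77/195 = 28.43077
  Electronics, Store 3: 72×57/195 = 21.04615
  Clothing, Store 1: 45×61/195 = 14.07692
  Clothing, Store 2: 45×77/195 = 17.76923
  Clothing, Store 3: 45×57/195 = 13.15385
  Grocery, Store 1: 78×61/195 = 24.40000
  Grocery, Store 2: 78×77/195 = 30.80000
  Grocery, Store 3: 78×57/195 = 22.80000
Contributions (O − E)²/E:
  (24 − 22.52308)²/22.52308 = 0.0968
  (38 − 28.43077)²/28.43077 = 3.2208
  (10 − 21.04615)²/21.04615 = 5.7976
  (8 − 14.07692)²/14.07692 = 2.6234
  (27 − 17.76923)²/17.76923 = 4.7952
  (10 − 13.15385)²/13.15385 = 0.7562
  (29 − 24.40000)²/24.40000 = 0.8672
  (12 − 30.80000)²/30.80000 = 11.4753
  (37 − 22.80000)²/22.80000 = 8.8439
χ² = 0.0968 + 3.2208 + 5.7976 + 2.6234 + 4.7952 + 0.7562 + 0.8672 + 11.4753 + 8.8439 = 38.476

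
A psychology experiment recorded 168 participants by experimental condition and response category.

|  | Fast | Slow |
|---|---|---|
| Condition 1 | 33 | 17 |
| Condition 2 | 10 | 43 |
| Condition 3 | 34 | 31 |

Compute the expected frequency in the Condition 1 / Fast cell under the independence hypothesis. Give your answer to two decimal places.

22.92

Row total (Condition 1) = 50; column total (Fast) = 77; grand total N = 168.
Expected count = (row total × column total) / N = 50 × 77 / 168 = 22.92.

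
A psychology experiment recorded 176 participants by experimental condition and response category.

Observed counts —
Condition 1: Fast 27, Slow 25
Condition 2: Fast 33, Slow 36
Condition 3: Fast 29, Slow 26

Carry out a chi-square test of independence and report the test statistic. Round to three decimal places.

0.348

Row totals: 52, 69, 55. Column totals: 89, 87. Grand total N = 176.
Expected counts (row total × column total / N):
  Condition 1, Fast: 52×89/176 = 26.2955
  Condition 1, Slow: 52×87/176 = 25.7045
  Condition 2, Fast: 69×89/176 = 34.8920
  Condition 2, Slow: 69×87/176 = 34.1080
  Condition 3, Fast: 55×89/176 = 27.8125
  Condition 3, Slow: 55×87/176 = 27.1875
Contributions (O − E)²/E:
  (27 − 26.2955)²/26.2955 = 0.0189
  (25 − 25.7045)²/25.7045 = 0.0193
  (33 − 34.8920)²/34.8920 = 0.1026
  (36 − 34.1080)²/34.1080 = 0.1050
  (29 − 27.8125)²/27.8125 = 0.0507
  (26 − 27.1875)²/27.1875 = 0.0519
χ² = 0.0189 + 0.0193 + 0.1026 + 0.1050 + 0.0507 + 0.0519 = 0.348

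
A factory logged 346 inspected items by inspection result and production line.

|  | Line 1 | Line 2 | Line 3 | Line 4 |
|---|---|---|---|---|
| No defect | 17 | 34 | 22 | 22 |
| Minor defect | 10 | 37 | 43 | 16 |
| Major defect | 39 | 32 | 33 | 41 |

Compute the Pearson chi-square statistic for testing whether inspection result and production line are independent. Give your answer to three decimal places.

Row totals: 95, 106, 145. Column totals: 66, 103, 98, 79. Grand total N = 346.
Expected counts (row total × column total / N):
  No defect, Line 1: 95×66/346 = 18.1214
  No defect, Line 2: 95×103/346 = 28.2803
  No defect, Line 3: 95×98/346 = 26.9075
  No defect, Line 4: 95×79/346 = 21.6908
  Minor defect, Line 1: 106×66/346 = 20.2197
  Minor defect, Line 2: 106×103/346 = 31.5549
  Minor defect, Line 3: 106×98/346 = 30.0231
  Minor defect, Line 4: 106×79/346 = 24.2023
  Major defect, Line 1: 145×66/346 = 27.6590
  Major defect, Line 2: 145×103/346 = 43.1647
  Major defect, Line 3: 145×98/346 = 41.0694
  Major defect, Line 4: 145×79/346 = 33.1069
Contributions (O − E)²/E:
  (17 − 18.1214)²/18.1214 = 0.0694
  (34 − 28.2803)²/28.2803 = 1.1568
  (22 − 26.9075)²/26.9075 = 0.8950
  (22 − 21.6908)²/21.6908 = 0.0044
  (10 − 20.2197)²/20.2197 = 5.1654
  (37 − 31.5549)²/31.5549 = 0.9396
  (43 − 30.0231)²/30.0231 = 5.6090
  (16 − 24.2023)²/24.2023 = 2.7798
  (39 − 27.6590)²/27.6590 = 4.6501
  (32 − 43.1647)²/43.1647 = 2.8878
  (33 − 41.0694)²/41.0694 = 1.5855
  (41 − 33.1069)²/33.1069 = 1.8818
χ² = 0.0694 + 1.1568 + 0.8950 + 0.0044 + 5.1654 + 0.9396 + 5.6090 + 2.7798 + 4.6501 + 2.8878 + 1.5855 + 1.8818 = 27.625

27.625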